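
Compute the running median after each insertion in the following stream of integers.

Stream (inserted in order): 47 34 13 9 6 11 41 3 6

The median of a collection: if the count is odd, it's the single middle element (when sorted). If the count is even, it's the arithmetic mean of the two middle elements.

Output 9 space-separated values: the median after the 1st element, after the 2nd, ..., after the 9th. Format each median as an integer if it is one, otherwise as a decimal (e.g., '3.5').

Answer: 47 40.5 34 23.5 13 12 13 12 11

Derivation:
Step 1: insert 47 -> lo=[47] (size 1, max 47) hi=[] (size 0) -> median=47
Step 2: insert 34 -> lo=[34] (size 1, max 34) hi=[47] (size 1, min 47) -> median=40.5
Step 3: insert 13 -> lo=[13, 34] (size 2, max 34) hi=[47] (size 1, min 47) -> median=34
Step 4: insert 9 -> lo=[9, 13] (size 2, max 13) hi=[34, 47] (size 2, min 34) -> median=23.5
Step 5: insert 6 -> lo=[6, 9, 13] (size 3, max 13) hi=[34, 47] (size 2, min 34) -> median=13
Step 6: insert 11 -> lo=[6, 9, 11] (size 3, max 11) hi=[13, 34, 47] (size 3, min 13) -> median=12
Step 7: insert 41 -> lo=[6, 9, 11, 13] (size 4, max 13) hi=[34, 41, 47] (size 3, min 34) -> median=13
Step 8: insert 3 -> lo=[3, 6, 9, 11] (size 4, max 11) hi=[13, 34, 41, 47] (size 4, min 13) -> median=12
Step 9: insert 6 -> lo=[3, 6, 6, 9, 11] (size 5, max 11) hi=[13, 34, 41, 47] (size 4, min 13) -> median=11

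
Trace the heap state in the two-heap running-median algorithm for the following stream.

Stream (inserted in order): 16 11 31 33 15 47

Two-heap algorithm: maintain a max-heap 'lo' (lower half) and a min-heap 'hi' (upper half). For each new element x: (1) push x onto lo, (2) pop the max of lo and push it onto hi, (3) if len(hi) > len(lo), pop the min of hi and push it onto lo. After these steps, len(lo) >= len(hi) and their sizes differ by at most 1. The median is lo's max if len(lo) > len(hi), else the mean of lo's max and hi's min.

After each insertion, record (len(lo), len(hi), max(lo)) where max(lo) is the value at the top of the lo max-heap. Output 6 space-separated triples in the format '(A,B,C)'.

Answer: (1,0,16) (1,1,11) (2,1,16) (2,2,16) (3,2,16) (3,3,16)

Derivation:
Step 1: insert 16 -> lo=[16] hi=[] -> (len(lo)=1, len(hi)=0, max(lo)=16)
Step 2: insert 11 -> lo=[11] hi=[16] -> (len(lo)=1, len(hi)=1, max(lo)=11)
Step 3: insert 31 -> lo=[11, 16] hi=[31] -> (len(lo)=2, len(hi)=1, max(lo)=16)
Step 4: insert 33 -> lo=[11, 16] hi=[31, 33] -> (len(lo)=2, len(hi)=2, max(lo)=16)
Step 5: insert 15 -> lo=[11, 15, 16] hi=[31, 33] -> (len(lo)=3, len(hi)=2, max(lo)=16)
Step 6: insert 47 -> lo=[11, 15, 16] hi=[31, 33, 47] -> (len(lo)=3, len(hi)=3, max(lo)=16)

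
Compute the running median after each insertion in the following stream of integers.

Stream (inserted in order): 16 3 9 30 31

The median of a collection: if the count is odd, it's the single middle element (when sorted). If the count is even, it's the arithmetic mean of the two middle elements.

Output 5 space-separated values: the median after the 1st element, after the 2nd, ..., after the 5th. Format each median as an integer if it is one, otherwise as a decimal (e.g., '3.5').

Answer: 16 9.5 9 12.5 16

Derivation:
Step 1: insert 16 -> lo=[16] (size 1, max 16) hi=[] (size 0) -> median=16
Step 2: insert 3 -> lo=[3] (size 1, max 3) hi=[16] (size 1, min 16) -> median=9.5
Step 3: insert 9 -> lo=[3, 9] (size 2, max 9) hi=[16] (size 1, min 16) -> median=9
Step 4: insert 30 -> lo=[3, 9] (size 2, max 9) hi=[16, 30] (size 2, min 16) -> median=12.5
Step 5: insert 31 -> lo=[3, 9, 16] (size 3, max 16) hi=[30, 31] (size 2, min 30) -> median=16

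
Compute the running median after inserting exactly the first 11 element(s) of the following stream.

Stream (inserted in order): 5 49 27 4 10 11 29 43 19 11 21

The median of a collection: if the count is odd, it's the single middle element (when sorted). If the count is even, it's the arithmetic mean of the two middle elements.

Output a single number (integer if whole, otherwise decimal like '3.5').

Step 1: insert 5 -> lo=[5] (size 1, max 5) hi=[] (size 0) -> median=5
Step 2: insert 49 -> lo=[5] (size 1, max 5) hi=[49] (size 1, min 49) -> median=27
Step 3: insert 27 -> lo=[5, 27] (size 2, max 27) hi=[49] (size 1, min 49) -> median=27
Step 4: insert 4 -> lo=[4, 5] (size 2, max 5) hi=[27, 49] (size 2, min 27) -> median=16
Step 5: insert 10 -> lo=[4, 5, 10] (size 3, max 10) hi=[27, 49] (size 2, min 27) -> median=10
Step 6: insert 11 -> lo=[4, 5, 10] (size 3, max 10) hi=[11, 27, 49] (size 3, min 11) -> median=10.5
Step 7: insert 29 -> lo=[4, 5, 10, 11] (size 4, max 11) hi=[27, 29, 49] (size 3, min 27) -> median=11
Step 8: insert 43 -> lo=[4, 5, 10, 11] (size 4, max 11) hi=[27, 29, 43, 49] (size 4, min 27) -> median=19
Step 9: insert 19 -> lo=[4, 5, 10, 11, 19] (size 5, max 19) hi=[27, 29, 43, 49] (size 4, min 27) -> median=19
Step 10: insert 11 -> lo=[4, 5, 10, 11, 11] (size 5, max 11) hi=[19, 27, 29, 43, 49] (size 5, min 19) -> median=15
Step 11: insert 21 -> lo=[4, 5, 10, 11, 11, 19] (size 6, max 19) hi=[21, 27, 29, 43, 49] (size 5, min 21) -> median=19

Answer: 19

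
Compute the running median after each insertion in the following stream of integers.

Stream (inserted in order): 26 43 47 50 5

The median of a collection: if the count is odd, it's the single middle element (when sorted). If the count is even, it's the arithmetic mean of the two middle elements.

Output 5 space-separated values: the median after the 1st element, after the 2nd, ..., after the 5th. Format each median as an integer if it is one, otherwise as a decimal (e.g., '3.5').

Answer: 26 34.5 43 45 43

Derivation:
Step 1: insert 26 -> lo=[26] (size 1, max 26) hi=[] (size 0) -> median=26
Step 2: insert 43 -> lo=[26] (size 1, max 26) hi=[43] (size 1, min 43) -> median=34.5
Step 3: insert 47 -> lo=[26, 43] (size 2, max 43) hi=[47] (size 1, min 47) -> median=43
Step 4: insert 50 -> lo=[26, 43] (size 2, max 43) hi=[47, 50] (size 2, min 47) -> median=45
Step 5: insert 5 -> lo=[5, 26, 43] (size 3, max 43) hi=[47, 50] (size 2, min 47) -> median=43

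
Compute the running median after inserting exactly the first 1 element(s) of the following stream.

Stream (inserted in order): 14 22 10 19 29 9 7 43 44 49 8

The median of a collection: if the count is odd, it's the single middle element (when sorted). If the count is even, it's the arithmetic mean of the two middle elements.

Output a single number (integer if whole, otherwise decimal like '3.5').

Answer: 14

Derivation:
Step 1: insert 14 -> lo=[14] (size 1, max 14) hi=[] (size 0) -> median=14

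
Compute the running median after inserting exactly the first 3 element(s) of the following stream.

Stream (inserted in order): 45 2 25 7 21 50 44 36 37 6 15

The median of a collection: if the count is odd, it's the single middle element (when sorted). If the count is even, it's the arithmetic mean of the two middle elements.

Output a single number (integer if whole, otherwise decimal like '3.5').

Step 1: insert 45 -> lo=[45] (size 1, max 45) hi=[] (size 0) -> median=45
Step 2: insert 2 -> lo=[2] (size 1, max 2) hi=[45] (size 1, min 45) -> median=23.5
Step 3: insert 25 -> lo=[2, 25] (size 2, max 25) hi=[45] (size 1, min 45) -> median=25

Answer: 25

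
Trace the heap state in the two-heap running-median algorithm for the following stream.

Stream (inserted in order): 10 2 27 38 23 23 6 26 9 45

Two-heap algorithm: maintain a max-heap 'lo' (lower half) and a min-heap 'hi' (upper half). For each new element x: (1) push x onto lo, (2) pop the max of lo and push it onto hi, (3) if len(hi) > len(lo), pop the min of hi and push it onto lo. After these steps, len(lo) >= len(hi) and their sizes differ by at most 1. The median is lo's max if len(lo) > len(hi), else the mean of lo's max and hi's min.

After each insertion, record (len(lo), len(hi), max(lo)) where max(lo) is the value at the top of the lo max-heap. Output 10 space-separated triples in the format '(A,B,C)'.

Answer: (1,0,10) (1,1,2) (2,1,10) (2,2,10) (3,2,23) (3,3,23) (4,3,23) (4,4,23) (5,4,23) (5,5,23)

Derivation:
Step 1: insert 10 -> lo=[10] hi=[] -> (len(lo)=1, len(hi)=0, max(lo)=10)
Step 2: insert 2 -> lo=[2] hi=[10] -> (len(lo)=1, len(hi)=1, max(lo)=2)
Step 3: insert 27 -> lo=[2, 10] hi=[27] -> (len(lo)=2, len(hi)=1, max(lo)=10)
Step 4: insert 38 -> lo=[2, 10] hi=[27, 38] -> (len(lo)=2, len(hi)=2, max(lo)=10)
Step 5: insert 23 -> lo=[2, 10, 23] hi=[27, 38] -> (len(lo)=3, len(hi)=2, max(lo)=23)
Step 6: insert 23 -> lo=[2, 10, 23] hi=[23, 27, 38] -> (len(lo)=3, len(hi)=3, max(lo)=23)
Step 7: insert 6 -> lo=[2, 6, 10, 23] hi=[23, 27, 38] -> (len(lo)=4, len(hi)=3, max(lo)=23)
Step 8: insert 26 -> lo=[2, 6, 10, 23] hi=[23, 26, 27, 38] -> (len(lo)=4, len(hi)=4, max(lo)=23)
Step 9: insert 9 -> lo=[2, 6, 9, 10, 23] hi=[23, 26, 27, 38] -> (len(lo)=5, len(hi)=4, max(lo)=23)
Step 10: insert 45 -> lo=[2, 6, 9, 10, 23] hi=[23, 26, 27, 38, 45] -> (len(lo)=5, len(hi)=5, max(lo)=23)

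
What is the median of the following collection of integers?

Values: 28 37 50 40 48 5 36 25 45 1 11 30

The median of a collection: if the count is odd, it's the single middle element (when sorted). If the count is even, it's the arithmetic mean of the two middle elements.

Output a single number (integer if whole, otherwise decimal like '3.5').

Step 1: insert 28 -> lo=[28] (size 1, max 28) hi=[] (size 0) -> median=28
Step 2: insert 37 -> lo=[28] (size 1, max 28) hi=[37] (size 1, min 37) -> median=32.5
Step 3: insert 50 -> lo=[28, 37] (size 2, max 37) hi=[50] (size 1, min 50) -> median=37
Step 4: insert 40 -> lo=[28, 37] (size 2, max 37) hi=[40, 50] (size 2, min 40) -> median=38.5
Step 5: insert 48 -> lo=[28, 37, 40] (size 3, max 40) hi=[48, 50] (size 2, min 48) -> median=40
Step 6: insert 5 -> lo=[5, 28, 37] (size 3, max 37) hi=[40, 48, 50] (size 3, min 40) -> median=38.5
Step 7: insert 36 -> lo=[5, 28, 36, 37] (size 4, max 37) hi=[40, 48, 50] (size 3, min 40) -> median=37
Step 8: insert 25 -> lo=[5, 25, 28, 36] (size 4, max 36) hi=[37, 40, 48, 50] (size 4, min 37) -> median=36.5
Step 9: insert 45 -> lo=[5, 25, 28, 36, 37] (size 5, max 37) hi=[40, 45, 48, 50] (size 4, min 40) -> median=37
Step 10: insert 1 -> lo=[1, 5, 25, 28, 36] (size 5, max 36) hi=[37, 40, 45, 48, 50] (size 5, min 37) -> median=36.5
Step 11: insert 11 -> lo=[1, 5, 11, 25, 28, 36] (size 6, max 36) hi=[37, 40, 45, 48, 50] (size 5, min 37) -> median=36
Step 12: insert 30 -> lo=[1, 5, 11, 25, 28, 30] (size 6, max 30) hi=[36, 37, 40, 45, 48, 50] (size 6, min 36) -> median=33

Answer: 33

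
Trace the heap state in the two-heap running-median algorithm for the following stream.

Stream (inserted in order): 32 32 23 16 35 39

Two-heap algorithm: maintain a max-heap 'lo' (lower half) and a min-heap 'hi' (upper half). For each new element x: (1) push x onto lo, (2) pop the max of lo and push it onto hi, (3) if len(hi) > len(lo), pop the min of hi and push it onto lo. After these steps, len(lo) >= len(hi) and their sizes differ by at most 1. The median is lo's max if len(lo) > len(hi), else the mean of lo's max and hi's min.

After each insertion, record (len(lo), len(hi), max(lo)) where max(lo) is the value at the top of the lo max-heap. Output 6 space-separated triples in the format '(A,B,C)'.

Answer: (1,0,32) (1,1,32) (2,1,32) (2,2,23) (3,2,32) (3,3,32)

Derivation:
Step 1: insert 32 -> lo=[32] hi=[] -> (len(lo)=1, len(hi)=0, max(lo)=32)
Step 2: insert 32 -> lo=[32] hi=[32] -> (len(lo)=1, len(hi)=1, max(lo)=32)
Step 3: insert 23 -> lo=[23, 32] hi=[32] -> (len(lo)=2, len(hi)=1, max(lo)=32)
Step 4: insert 16 -> lo=[16, 23] hi=[32, 32] -> (len(lo)=2, len(hi)=2, max(lo)=23)
Step 5: insert 35 -> lo=[16, 23, 32] hi=[32, 35] -> (len(lo)=3, len(hi)=2, max(lo)=32)
Step 6: insert 39 -> lo=[16, 23, 32] hi=[32, 35, 39] -> (len(lo)=3, len(hi)=3, max(lo)=32)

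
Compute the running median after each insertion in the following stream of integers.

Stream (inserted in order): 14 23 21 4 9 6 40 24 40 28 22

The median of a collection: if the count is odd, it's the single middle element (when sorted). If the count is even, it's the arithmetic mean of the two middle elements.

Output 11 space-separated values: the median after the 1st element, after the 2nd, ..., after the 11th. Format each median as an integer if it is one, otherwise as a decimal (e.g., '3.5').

Step 1: insert 14 -> lo=[14] (size 1, max 14) hi=[] (size 0) -> median=14
Step 2: insert 23 -> lo=[14] (size 1, max 14) hi=[23] (size 1, min 23) -> median=18.5
Step 3: insert 21 -> lo=[14, 21] (size 2, max 21) hi=[23] (size 1, min 23) -> median=21
Step 4: insert 4 -> lo=[4, 14] (size 2, max 14) hi=[21, 23] (size 2, min 21) -> median=17.5
Step 5: insert 9 -> lo=[4, 9, 14] (size 3, max 14) hi=[21, 23] (size 2, min 21) -> median=14
Step 6: insert 6 -> lo=[4, 6, 9] (size 3, max 9) hi=[14, 21, 23] (size 3, min 14) -> median=11.5
Step 7: insert 40 -> lo=[4, 6, 9, 14] (size 4, max 14) hi=[21, 23, 40] (size 3, min 21) -> median=14
Step 8: insert 24 -> lo=[4, 6, 9, 14] (size 4, max 14) hi=[21, 23, 24, 40] (size 4, min 21) -> median=17.5
Step 9: insert 40 -> lo=[4, 6, 9, 14, 21] (size 5, max 21) hi=[23, 24, 40, 40] (size 4, min 23) -> median=21
Step 10: insert 28 -> lo=[4, 6, 9, 14, 21] (size 5, max 21) hi=[23, 24, 28, 40, 40] (size 5, min 23) -> median=22
Step 11: insert 22 -> lo=[4, 6, 9, 14, 21, 22] (size 6, max 22) hi=[23, 24, 28, 40, 40] (size 5, min 23) -> median=22

Answer: 14 18.5 21 17.5 14 11.5 14 17.5 21 22 22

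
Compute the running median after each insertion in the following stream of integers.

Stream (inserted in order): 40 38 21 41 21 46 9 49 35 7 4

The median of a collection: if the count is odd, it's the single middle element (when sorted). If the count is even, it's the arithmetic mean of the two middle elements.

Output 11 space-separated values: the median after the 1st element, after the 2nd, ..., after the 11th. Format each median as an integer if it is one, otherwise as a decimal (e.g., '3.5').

Answer: 40 39 38 39 38 39 38 39 38 36.5 35

Derivation:
Step 1: insert 40 -> lo=[40] (size 1, max 40) hi=[] (size 0) -> median=40
Step 2: insert 38 -> lo=[38] (size 1, max 38) hi=[40] (size 1, min 40) -> median=39
Step 3: insert 21 -> lo=[21, 38] (size 2, max 38) hi=[40] (size 1, min 40) -> median=38
Step 4: insert 41 -> lo=[21, 38] (size 2, max 38) hi=[40, 41] (size 2, min 40) -> median=39
Step 5: insert 21 -> lo=[21, 21, 38] (size 3, max 38) hi=[40, 41] (size 2, min 40) -> median=38
Step 6: insert 46 -> lo=[21, 21, 38] (size 3, max 38) hi=[40, 41, 46] (size 3, min 40) -> median=39
Step 7: insert 9 -> lo=[9, 21, 21, 38] (size 4, max 38) hi=[40, 41, 46] (size 3, min 40) -> median=38
Step 8: insert 49 -> lo=[9, 21, 21, 38] (size 4, max 38) hi=[40, 41, 46, 49] (size 4, min 40) -> median=39
Step 9: insert 35 -> lo=[9, 21, 21, 35, 38] (size 5, max 38) hi=[40, 41, 46, 49] (size 4, min 40) -> median=38
Step 10: insert 7 -> lo=[7, 9, 21, 21, 35] (size 5, max 35) hi=[38, 40, 41, 46, 49] (size 5, min 38) -> median=36.5
Step 11: insert 4 -> lo=[4, 7, 9, 21, 21, 35] (size 6, max 35) hi=[38, 40, 41, 46, 49] (size 5, min 38) -> median=35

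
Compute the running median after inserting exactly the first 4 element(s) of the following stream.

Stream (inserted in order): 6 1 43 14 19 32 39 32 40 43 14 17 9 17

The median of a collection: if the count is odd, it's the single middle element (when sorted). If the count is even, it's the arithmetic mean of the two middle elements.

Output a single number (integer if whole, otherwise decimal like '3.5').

Step 1: insert 6 -> lo=[6] (size 1, max 6) hi=[] (size 0) -> median=6
Step 2: insert 1 -> lo=[1] (size 1, max 1) hi=[6] (size 1, min 6) -> median=3.5
Step 3: insert 43 -> lo=[1, 6] (size 2, max 6) hi=[43] (size 1, min 43) -> median=6
Step 4: insert 14 -> lo=[1, 6] (size 2, max 6) hi=[14, 43] (size 2, min 14) -> median=10

Answer: 10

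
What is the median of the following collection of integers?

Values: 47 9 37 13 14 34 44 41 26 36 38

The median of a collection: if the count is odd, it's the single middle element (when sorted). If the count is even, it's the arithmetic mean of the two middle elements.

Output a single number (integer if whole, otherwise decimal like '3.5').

Answer: 36

Derivation:
Step 1: insert 47 -> lo=[47] (size 1, max 47) hi=[] (size 0) -> median=47
Step 2: insert 9 -> lo=[9] (size 1, max 9) hi=[47] (size 1, min 47) -> median=28
Step 3: insert 37 -> lo=[9, 37] (size 2, max 37) hi=[47] (size 1, min 47) -> median=37
Step 4: insert 13 -> lo=[9, 13] (size 2, max 13) hi=[37, 47] (size 2, min 37) -> median=25
Step 5: insert 14 -> lo=[9, 13, 14] (size 3, max 14) hi=[37, 47] (size 2, min 37) -> median=14
Step 6: insert 34 -> lo=[9, 13, 14] (size 3, max 14) hi=[34, 37, 47] (size 3, min 34) -> median=24
Step 7: insert 44 -> lo=[9, 13, 14, 34] (size 4, max 34) hi=[37, 44, 47] (size 3, min 37) -> median=34
Step 8: insert 41 -> lo=[9, 13, 14, 34] (size 4, max 34) hi=[37, 41, 44, 47] (size 4, min 37) -> median=35.5
Step 9: insert 26 -> lo=[9, 13, 14, 26, 34] (size 5, max 34) hi=[37, 41, 44, 47] (size 4, min 37) -> median=34
Step 10: insert 36 -> lo=[9, 13, 14, 26, 34] (size 5, max 34) hi=[36, 37, 41, 44, 47] (size 5, min 36) -> median=35
Step 11: insert 38 -> lo=[9, 13, 14, 26, 34, 36] (size 6, max 36) hi=[37, 38, 41, 44, 47] (size 5, min 37) -> median=36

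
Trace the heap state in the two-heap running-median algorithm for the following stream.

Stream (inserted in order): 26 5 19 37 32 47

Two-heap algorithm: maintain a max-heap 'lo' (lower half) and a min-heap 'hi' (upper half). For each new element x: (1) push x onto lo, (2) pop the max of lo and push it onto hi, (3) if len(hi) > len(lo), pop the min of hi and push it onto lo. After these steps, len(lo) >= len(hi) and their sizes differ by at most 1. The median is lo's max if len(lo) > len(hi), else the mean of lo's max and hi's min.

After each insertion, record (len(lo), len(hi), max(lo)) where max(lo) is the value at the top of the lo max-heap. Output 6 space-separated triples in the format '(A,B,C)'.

Step 1: insert 26 -> lo=[26] hi=[] -> (len(lo)=1, len(hi)=0, max(lo)=26)
Step 2: insert 5 -> lo=[5] hi=[26] -> (len(lo)=1, len(hi)=1, max(lo)=5)
Step 3: insert 19 -> lo=[5, 19] hi=[26] -> (len(lo)=2, len(hi)=1, max(lo)=19)
Step 4: insert 37 -> lo=[5, 19] hi=[26, 37] -> (len(lo)=2, len(hi)=2, max(lo)=19)
Step 5: insert 32 -> lo=[5, 19, 26] hi=[32, 37] -> (len(lo)=3, len(hi)=2, max(lo)=26)
Step 6: insert 47 -> lo=[5, 19, 26] hi=[32, 37, 47] -> (len(lo)=3, len(hi)=3, max(lo)=26)

Answer: (1,0,26) (1,1,5) (2,1,19) (2,2,19) (3,2,26) (3,3,26)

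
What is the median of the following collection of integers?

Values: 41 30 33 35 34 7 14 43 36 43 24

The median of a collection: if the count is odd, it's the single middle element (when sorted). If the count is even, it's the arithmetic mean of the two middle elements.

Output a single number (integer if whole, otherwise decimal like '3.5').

Step 1: insert 41 -> lo=[41] (size 1, max 41) hi=[] (size 0) -> median=41
Step 2: insert 30 -> lo=[30] (size 1, max 30) hi=[41] (size 1, min 41) -> median=35.5
Step 3: insert 33 -> lo=[30, 33] (size 2, max 33) hi=[41] (size 1, min 41) -> median=33
Step 4: insert 35 -> lo=[30, 33] (size 2, max 33) hi=[35, 41] (size 2, min 35) -> median=34
Step 5: insert 34 -> lo=[30, 33, 34] (size 3, max 34) hi=[35, 41] (size 2, min 35) -> median=34
Step 6: insert 7 -> lo=[7, 30, 33] (size 3, max 33) hi=[34, 35, 41] (size 3, min 34) -> median=33.5
Step 7: insert 14 -> lo=[7, 14, 30, 33] (size 4, max 33) hi=[34, 35, 41] (size 3, min 34) -> median=33
Step 8: insert 43 -> lo=[7, 14, 30, 33] (size 4, max 33) hi=[34, 35, 41, 43] (size 4, min 34) -> median=33.5
Step 9: insert 36 -> lo=[7, 14, 30, 33, 34] (size 5, max 34) hi=[35, 36, 41, 43] (size 4, min 35) -> median=34
Step 10: insert 43 -> lo=[7, 14, 30, 33, 34] (size 5, max 34) hi=[35, 36, 41, 43, 43] (size 5, min 35) -> median=34.5
Step 11: insert 24 -> lo=[7, 14, 24, 30, 33, 34] (size 6, max 34) hi=[35, 36, 41, 43, 43] (size 5, min 35) -> median=34

Answer: 34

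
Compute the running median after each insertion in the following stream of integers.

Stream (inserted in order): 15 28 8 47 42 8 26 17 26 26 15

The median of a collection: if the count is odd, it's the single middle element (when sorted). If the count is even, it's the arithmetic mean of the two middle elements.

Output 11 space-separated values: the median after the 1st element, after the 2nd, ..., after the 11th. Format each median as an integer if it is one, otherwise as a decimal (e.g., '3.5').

Step 1: insert 15 -> lo=[15] (size 1, max 15) hi=[] (size 0) -> median=15
Step 2: insert 28 -> lo=[15] (size 1, max 15) hi=[28] (size 1, min 28) -> median=21.5
Step 3: insert 8 -> lo=[8, 15] (size 2, max 15) hi=[28] (size 1, min 28) -> median=15
Step 4: insert 47 -> lo=[8, 15] (size 2, max 15) hi=[28, 47] (size 2, min 28) -> median=21.5
Step 5: insert 42 -> lo=[8, 15, 28] (size 3, max 28) hi=[42, 47] (size 2, min 42) -> median=28
Step 6: insert 8 -> lo=[8, 8, 15] (size 3, max 15) hi=[28, 42, 47] (size 3, min 28) -> median=21.5
Step 7: insert 26 -> lo=[8, 8, 15, 26] (size 4, max 26) hi=[28, 42, 47] (size 3, min 28) -> median=26
Step 8: insert 17 -> lo=[8, 8, 15, 17] (size 4, max 17) hi=[26, 28, 42, 47] (size 4, min 26) -> median=21.5
Step 9: insert 26 -> lo=[8, 8, 15, 17, 26] (size 5, max 26) hi=[26, 28, 42, 47] (size 4, min 26) -> median=26
Step 10: insert 26 -> lo=[8, 8, 15, 17, 26] (size 5, max 26) hi=[26, 26, 28, 42, 47] (size 5, min 26) -> median=26
Step 11: insert 15 -> lo=[8, 8, 15, 15, 17, 26] (size 6, max 26) hi=[26, 26, 28, 42, 47] (size 5, min 26) -> median=26

Answer: 15 21.5 15 21.5 28 21.5 26 21.5 26 26 26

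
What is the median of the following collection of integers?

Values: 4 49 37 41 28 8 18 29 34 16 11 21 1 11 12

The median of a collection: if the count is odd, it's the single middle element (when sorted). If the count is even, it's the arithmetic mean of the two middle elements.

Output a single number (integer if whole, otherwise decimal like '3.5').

Answer: 18

Derivation:
Step 1: insert 4 -> lo=[4] (size 1, max 4) hi=[] (size 0) -> median=4
Step 2: insert 49 -> lo=[4] (size 1, max 4) hi=[49] (size 1, min 49) -> median=26.5
Step 3: insert 37 -> lo=[4, 37] (size 2, max 37) hi=[49] (size 1, min 49) -> median=37
Step 4: insert 41 -> lo=[4, 37] (size 2, max 37) hi=[41, 49] (size 2, min 41) -> median=39
Step 5: insert 28 -> lo=[4, 28, 37] (size 3, max 37) hi=[41, 49] (size 2, min 41) -> median=37
Step 6: insert 8 -> lo=[4, 8, 28] (size 3, max 28) hi=[37, 41, 49] (size 3, min 37) -> median=32.5
Step 7: insert 18 -> lo=[4, 8, 18, 28] (size 4, max 28) hi=[37, 41, 49] (size 3, min 37) -> median=28
Step 8: insert 29 -> lo=[4, 8, 18, 28] (size 4, max 28) hi=[29, 37, 41, 49] (size 4, min 29) -> median=28.5
Step 9: insert 34 -> lo=[4, 8, 18, 28, 29] (size 5, max 29) hi=[34, 37, 41, 49] (size 4, min 34) -> median=29
Step 10: insert 16 -> lo=[4, 8, 16, 18, 28] (size 5, max 28) hi=[29, 34, 37, 41, 49] (size 5, min 29) -> median=28.5
Step 11: insert 11 -> lo=[4, 8, 11, 16, 18, 28] (size 6, max 28) hi=[29, 34, 37, 41, 49] (size 5, min 29) -> median=28
Step 12: insert 21 -> lo=[4, 8, 11, 16, 18, 21] (size 6, max 21) hi=[28, 29, 34, 37, 41, 49] (size 6, min 28) -> median=24.5
Step 13: insert 1 -> lo=[1, 4, 8, 11, 16, 18, 21] (size 7, max 21) hi=[28, 29, 34, 37, 41, 49] (size 6, min 28) -> median=21
Step 14: insert 11 -> lo=[1, 4, 8, 11, 11, 16, 18] (size 7, max 18) hi=[21, 28, 29, 34, 37, 41, 49] (size 7, min 21) -> median=19.5
Step 15: insert 12 -> lo=[1, 4, 8, 11, 11, 12, 16, 18] (size 8, max 18) hi=[21, 28, 29, 34, 37, 41, 49] (size 7, min 21) -> median=18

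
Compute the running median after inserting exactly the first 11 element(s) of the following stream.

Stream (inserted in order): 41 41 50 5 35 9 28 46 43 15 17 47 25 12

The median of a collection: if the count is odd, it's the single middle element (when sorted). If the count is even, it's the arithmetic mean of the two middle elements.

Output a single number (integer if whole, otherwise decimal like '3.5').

Answer: 35

Derivation:
Step 1: insert 41 -> lo=[41] (size 1, max 41) hi=[] (size 0) -> median=41
Step 2: insert 41 -> lo=[41] (size 1, max 41) hi=[41] (size 1, min 41) -> median=41
Step 3: insert 50 -> lo=[41, 41] (size 2, max 41) hi=[50] (size 1, min 50) -> median=41
Step 4: insert 5 -> lo=[5, 41] (size 2, max 41) hi=[41, 50] (size 2, min 41) -> median=41
Step 5: insert 35 -> lo=[5, 35, 41] (size 3, max 41) hi=[41, 50] (size 2, min 41) -> median=41
Step 6: insert 9 -> lo=[5, 9, 35] (size 3, max 35) hi=[41, 41, 50] (size 3, min 41) -> median=38
Step 7: insert 28 -> lo=[5, 9, 28, 35] (size 4, max 35) hi=[41, 41, 50] (size 3, min 41) -> median=35
Step 8: insert 46 -> lo=[5, 9, 28, 35] (size 4, max 35) hi=[41, 41, 46, 50] (size 4, min 41) -> median=38
Step 9: insert 43 -> lo=[5, 9, 28, 35, 41] (size 5, max 41) hi=[41, 43, 46, 50] (size 4, min 41) -> median=41
Step 10: insert 15 -> lo=[5, 9, 15, 28, 35] (size 5, max 35) hi=[41, 41, 43, 46, 50] (size 5, min 41) -> median=38
Step 11: insert 17 -> lo=[5, 9, 15, 17, 28, 35] (size 6, max 35) hi=[41, 41, 43, 46, 50] (size 5, min 41) -> median=35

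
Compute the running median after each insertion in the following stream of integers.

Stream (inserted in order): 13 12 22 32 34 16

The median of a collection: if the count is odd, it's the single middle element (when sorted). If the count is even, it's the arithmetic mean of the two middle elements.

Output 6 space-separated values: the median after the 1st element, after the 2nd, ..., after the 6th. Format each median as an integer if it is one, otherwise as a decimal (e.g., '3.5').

Step 1: insert 13 -> lo=[13] (size 1, max 13) hi=[] (size 0) -> median=13
Step 2: insert 12 -> lo=[12] (size 1, max 12) hi=[13] (size 1, min 13) -> median=12.5
Step 3: insert 22 -> lo=[12, 13] (size 2, max 13) hi=[22] (size 1, min 22) -> median=13
Step 4: insert 32 -> lo=[12, 13] (size 2, max 13) hi=[22, 32] (size 2, min 22) -> median=17.5
Step 5: insert 34 -> lo=[12, 13, 22] (size 3, max 22) hi=[32, 34] (size 2, min 32) -> median=22
Step 6: insert 16 -> lo=[12, 13, 16] (size 3, max 16) hi=[22, 32, 34] (size 3, min 22) -> median=19

Answer: 13 12.5 13 17.5 22 19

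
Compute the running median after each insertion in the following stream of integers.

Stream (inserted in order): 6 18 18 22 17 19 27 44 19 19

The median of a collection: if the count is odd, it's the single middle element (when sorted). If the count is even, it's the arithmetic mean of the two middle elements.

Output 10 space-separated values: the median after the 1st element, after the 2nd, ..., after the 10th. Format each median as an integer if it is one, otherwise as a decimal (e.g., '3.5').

Answer: 6 12 18 18 18 18 18 18.5 19 19

Derivation:
Step 1: insert 6 -> lo=[6] (size 1, max 6) hi=[] (size 0) -> median=6
Step 2: insert 18 -> lo=[6] (size 1, max 6) hi=[18] (size 1, min 18) -> median=12
Step 3: insert 18 -> lo=[6, 18] (size 2, max 18) hi=[18] (size 1, min 18) -> median=18
Step 4: insert 22 -> lo=[6, 18] (size 2, max 18) hi=[18, 22] (size 2, min 18) -> median=18
Step 5: insert 17 -> lo=[6, 17, 18] (size 3, max 18) hi=[18, 22] (size 2, min 18) -> median=18
Step 6: insert 19 -> lo=[6, 17, 18] (size 3, max 18) hi=[18, 19, 22] (size 3, min 18) -> median=18
Step 7: insert 27 -> lo=[6, 17, 18, 18] (size 4, max 18) hi=[19, 22, 27] (size 3, min 19) -> median=18
Step 8: insert 44 -> lo=[6, 17, 18, 18] (size 4, max 18) hi=[19, 22, 27, 44] (size 4, min 19) -> median=18.5
Step 9: insert 19 -> lo=[6, 17, 18, 18, 19] (size 5, max 19) hi=[19, 22, 27, 44] (size 4, min 19) -> median=19
Step 10: insert 19 -> lo=[6, 17, 18, 18, 19] (size 5, max 19) hi=[19, 19, 22, 27, 44] (size 5, min 19) -> median=19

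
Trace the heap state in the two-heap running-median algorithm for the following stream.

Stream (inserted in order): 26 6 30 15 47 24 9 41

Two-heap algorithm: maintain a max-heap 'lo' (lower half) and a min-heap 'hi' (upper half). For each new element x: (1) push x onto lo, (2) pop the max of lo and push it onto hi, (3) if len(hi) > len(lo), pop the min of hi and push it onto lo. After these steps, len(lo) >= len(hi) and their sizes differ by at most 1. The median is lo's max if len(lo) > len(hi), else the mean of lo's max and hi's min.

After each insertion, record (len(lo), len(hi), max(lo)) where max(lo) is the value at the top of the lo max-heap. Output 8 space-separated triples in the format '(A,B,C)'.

Step 1: insert 26 -> lo=[26] hi=[] -> (len(lo)=1, len(hi)=0, max(lo)=26)
Step 2: insert 6 -> lo=[6] hi=[26] -> (len(lo)=1, len(hi)=1, max(lo)=6)
Step 3: insert 30 -> lo=[6, 26] hi=[30] -> (len(lo)=2, len(hi)=1, max(lo)=26)
Step 4: insert 15 -> lo=[6, 15] hi=[26, 30] -> (len(lo)=2, len(hi)=2, max(lo)=15)
Step 5: insert 47 -> lo=[6, 15, 26] hi=[30, 47] -> (len(lo)=3, len(hi)=2, max(lo)=26)
Step 6: insert 24 -> lo=[6, 15, 24] hi=[26, 30, 47] -> (len(lo)=3, len(hi)=3, max(lo)=24)
Step 7: insert 9 -> lo=[6, 9, 15, 24] hi=[26, 30, 47] -> (len(lo)=4, len(hi)=3, max(lo)=24)
Step 8: insert 41 -> lo=[6, 9, 15, 24] hi=[26, 30, 41, 47] -> (len(lo)=4, len(hi)=4, max(lo)=24)

Answer: (1,0,26) (1,1,6) (2,1,26) (2,2,15) (3,2,26) (3,3,24) (4,3,24) (4,4,24)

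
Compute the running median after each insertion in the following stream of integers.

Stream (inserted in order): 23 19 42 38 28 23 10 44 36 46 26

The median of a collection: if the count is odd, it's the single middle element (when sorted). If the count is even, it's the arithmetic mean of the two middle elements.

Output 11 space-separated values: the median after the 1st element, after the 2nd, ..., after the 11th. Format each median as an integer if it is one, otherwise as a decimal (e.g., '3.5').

Answer: 23 21 23 30.5 28 25.5 23 25.5 28 32 28

Derivation:
Step 1: insert 23 -> lo=[23] (size 1, max 23) hi=[] (size 0) -> median=23
Step 2: insert 19 -> lo=[19] (size 1, max 19) hi=[23] (size 1, min 23) -> median=21
Step 3: insert 42 -> lo=[19, 23] (size 2, max 23) hi=[42] (size 1, min 42) -> median=23
Step 4: insert 38 -> lo=[19, 23] (size 2, max 23) hi=[38, 42] (size 2, min 38) -> median=30.5
Step 5: insert 28 -> lo=[19, 23, 28] (size 3, max 28) hi=[38, 42] (size 2, min 38) -> median=28
Step 6: insert 23 -> lo=[19, 23, 23] (size 3, max 23) hi=[28, 38, 42] (size 3, min 28) -> median=25.5
Step 7: insert 10 -> lo=[10, 19, 23, 23] (size 4, max 23) hi=[28, 38, 42] (size 3, min 28) -> median=23
Step 8: insert 44 -> lo=[10, 19, 23, 23] (size 4, max 23) hi=[28, 38, 42, 44] (size 4, min 28) -> median=25.5
Step 9: insert 36 -> lo=[10, 19, 23, 23, 28] (size 5, max 28) hi=[36, 38, 42, 44] (size 4, min 36) -> median=28
Step 10: insert 46 -> lo=[10, 19, 23, 23, 28] (size 5, max 28) hi=[36, 38, 42, 44, 46] (size 5, min 36) -> median=32
Step 11: insert 26 -> lo=[10, 19, 23, 23, 26, 28] (size 6, max 28) hi=[36, 38, 42, 44, 46] (size 5, min 36) -> median=28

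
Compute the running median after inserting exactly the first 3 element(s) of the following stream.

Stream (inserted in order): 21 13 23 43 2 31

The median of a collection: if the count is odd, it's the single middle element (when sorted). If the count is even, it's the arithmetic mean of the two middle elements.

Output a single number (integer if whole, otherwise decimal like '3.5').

Answer: 21

Derivation:
Step 1: insert 21 -> lo=[21] (size 1, max 21) hi=[] (size 0) -> median=21
Step 2: insert 13 -> lo=[13] (size 1, max 13) hi=[21] (size 1, min 21) -> median=17
Step 3: insert 23 -> lo=[13, 21] (size 2, max 21) hi=[23] (size 1, min 23) -> median=21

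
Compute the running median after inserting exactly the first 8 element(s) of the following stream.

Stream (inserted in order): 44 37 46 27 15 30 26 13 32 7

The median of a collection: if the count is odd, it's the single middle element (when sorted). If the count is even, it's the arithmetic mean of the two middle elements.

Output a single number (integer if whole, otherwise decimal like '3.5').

Answer: 28.5

Derivation:
Step 1: insert 44 -> lo=[44] (size 1, max 44) hi=[] (size 0) -> median=44
Step 2: insert 37 -> lo=[37] (size 1, max 37) hi=[44] (size 1, min 44) -> median=40.5
Step 3: insert 46 -> lo=[37, 44] (size 2, max 44) hi=[46] (size 1, min 46) -> median=44
Step 4: insert 27 -> lo=[27, 37] (size 2, max 37) hi=[44, 46] (size 2, min 44) -> median=40.5
Step 5: insert 15 -> lo=[15, 27, 37] (size 3, max 37) hi=[44, 46] (size 2, min 44) -> median=37
Step 6: insert 30 -> lo=[15, 27, 30] (size 3, max 30) hi=[37, 44, 46] (size 3, min 37) -> median=33.5
Step 7: insert 26 -> lo=[15, 26, 27, 30] (size 4, max 30) hi=[37, 44, 46] (size 3, min 37) -> median=30
Step 8: insert 13 -> lo=[13, 15, 26, 27] (size 4, max 27) hi=[30, 37, 44, 46] (size 4, min 30) -> median=28.5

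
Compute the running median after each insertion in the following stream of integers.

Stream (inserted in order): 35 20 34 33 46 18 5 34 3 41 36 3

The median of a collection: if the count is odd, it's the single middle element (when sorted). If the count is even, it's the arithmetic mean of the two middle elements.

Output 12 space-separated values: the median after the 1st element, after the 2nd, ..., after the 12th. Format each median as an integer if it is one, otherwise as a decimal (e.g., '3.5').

Step 1: insert 35 -> lo=[35] (size 1, max 35) hi=[] (size 0) -> median=35
Step 2: insert 20 -> lo=[20] (size 1, max 20) hi=[35] (size 1, min 35) -> median=27.5
Step 3: insert 34 -> lo=[20, 34] (size 2, max 34) hi=[35] (size 1, min 35) -> median=34
Step 4: insert 33 -> lo=[20, 33] (size 2, max 33) hi=[34, 35] (size 2, min 34) -> median=33.5
Step 5: insert 46 -> lo=[20, 33, 34] (size 3, max 34) hi=[35, 46] (size 2, min 35) -> median=34
Step 6: insert 18 -> lo=[18, 20, 33] (size 3, max 33) hi=[34, 35, 46] (size 3, min 34) -> median=33.5
Step 7: insert 5 -> lo=[5, 18, 20, 33] (size 4, max 33) hi=[34, 35, 46] (size 3, min 34) -> median=33
Step 8: insert 34 -> lo=[5, 18, 20, 33] (size 4, max 33) hi=[34, 34, 35, 46] (size 4, min 34) -> median=33.5
Step 9: insert 3 -> lo=[3, 5, 18, 20, 33] (size 5, max 33) hi=[34, 34, 35, 46] (size 4, min 34) -> median=33
Step 10: insert 41 -> lo=[3, 5, 18, 20, 33] (size 5, max 33) hi=[34, 34, 35, 41, 46] (size 5, min 34) -> median=33.5
Step 11: insert 36 -> lo=[3, 5, 18, 20, 33, 34] (size 6, max 34) hi=[34, 35, 36, 41, 46] (size 5, min 34) -> median=34
Step 12: insert 3 -> lo=[3, 3, 5, 18, 20, 33] (size 6, max 33) hi=[34, 34, 35, 36, 41, 46] (size 6, min 34) -> median=33.5

Answer: 35 27.5 34 33.5 34 33.5 33 33.5 33 33.5 34 33.5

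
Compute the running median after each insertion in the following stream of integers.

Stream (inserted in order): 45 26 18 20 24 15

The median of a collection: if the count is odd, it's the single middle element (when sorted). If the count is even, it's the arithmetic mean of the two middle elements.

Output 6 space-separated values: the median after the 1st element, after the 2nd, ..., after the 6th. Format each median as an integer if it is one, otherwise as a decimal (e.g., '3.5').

Answer: 45 35.5 26 23 24 22

Derivation:
Step 1: insert 45 -> lo=[45] (size 1, max 45) hi=[] (size 0) -> median=45
Step 2: insert 26 -> lo=[26] (size 1, max 26) hi=[45] (size 1, min 45) -> median=35.5
Step 3: insert 18 -> lo=[18, 26] (size 2, max 26) hi=[45] (size 1, min 45) -> median=26
Step 4: insert 20 -> lo=[18, 20] (size 2, max 20) hi=[26, 45] (size 2, min 26) -> median=23
Step 5: insert 24 -> lo=[18, 20, 24] (size 3, max 24) hi=[26, 45] (size 2, min 26) -> median=24
Step 6: insert 15 -> lo=[15, 18, 20] (size 3, max 20) hi=[24, 26, 45] (size 3, min 24) -> median=22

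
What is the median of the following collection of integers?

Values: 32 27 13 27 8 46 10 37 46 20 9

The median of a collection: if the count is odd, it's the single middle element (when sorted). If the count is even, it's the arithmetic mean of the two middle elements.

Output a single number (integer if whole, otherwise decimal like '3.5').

Answer: 27

Derivation:
Step 1: insert 32 -> lo=[32] (size 1, max 32) hi=[] (size 0) -> median=32
Step 2: insert 27 -> lo=[27] (size 1, max 27) hi=[32] (size 1, min 32) -> median=29.5
Step 3: insert 13 -> lo=[13, 27] (size 2, max 27) hi=[32] (size 1, min 32) -> median=27
Step 4: insert 27 -> lo=[13, 27] (size 2, max 27) hi=[27, 32] (size 2, min 27) -> median=27
Step 5: insert 8 -> lo=[8, 13, 27] (size 3, max 27) hi=[27, 32] (size 2, min 27) -> median=27
Step 6: insert 46 -> lo=[8, 13, 27] (size 3, max 27) hi=[27, 32, 46] (size 3, min 27) -> median=27
Step 7: insert 10 -> lo=[8, 10, 13, 27] (size 4, max 27) hi=[27, 32, 46] (size 3, min 27) -> median=27
Step 8: insert 37 -> lo=[8, 10, 13, 27] (size 4, max 27) hi=[27, 32, 37, 46] (size 4, min 27) -> median=27
Step 9: insert 46 -> lo=[8, 10, 13, 27, 27] (size 5, max 27) hi=[32, 37, 46, 46] (size 4, min 32) -> median=27
Step 10: insert 20 -> lo=[8, 10, 13, 20, 27] (size 5, max 27) hi=[27, 32, 37, 46, 46] (size 5, min 27) -> median=27
Step 11: insert 9 -> lo=[8, 9, 10, 13, 20, 27] (size 6, max 27) hi=[27, 32, 37, 46, 46] (size 5, min 27) -> median=27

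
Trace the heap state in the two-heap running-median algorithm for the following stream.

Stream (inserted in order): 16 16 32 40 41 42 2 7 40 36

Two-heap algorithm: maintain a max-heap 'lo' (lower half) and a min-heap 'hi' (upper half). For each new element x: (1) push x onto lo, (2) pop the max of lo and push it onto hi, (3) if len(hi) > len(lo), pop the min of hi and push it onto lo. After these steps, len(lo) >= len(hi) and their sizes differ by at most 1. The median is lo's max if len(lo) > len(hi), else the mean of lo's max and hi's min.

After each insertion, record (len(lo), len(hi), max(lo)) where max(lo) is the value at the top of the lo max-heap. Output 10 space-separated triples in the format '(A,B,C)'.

Answer: (1,0,16) (1,1,16) (2,1,16) (2,2,16) (3,2,32) (3,3,32) (4,3,32) (4,4,16) (5,4,32) (5,5,32)

Derivation:
Step 1: insert 16 -> lo=[16] hi=[] -> (len(lo)=1, len(hi)=0, max(lo)=16)
Step 2: insert 16 -> lo=[16] hi=[16] -> (len(lo)=1, len(hi)=1, max(lo)=16)
Step 3: insert 32 -> lo=[16, 16] hi=[32] -> (len(lo)=2, len(hi)=1, max(lo)=16)
Step 4: insert 40 -> lo=[16, 16] hi=[32, 40] -> (len(lo)=2, len(hi)=2, max(lo)=16)
Step 5: insert 41 -> lo=[16, 16, 32] hi=[40, 41] -> (len(lo)=3, len(hi)=2, max(lo)=32)
Step 6: insert 42 -> lo=[16, 16, 32] hi=[40, 41, 42] -> (len(lo)=3, len(hi)=3, max(lo)=32)
Step 7: insert 2 -> lo=[2, 16, 16, 32] hi=[40, 41, 42] -> (len(lo)=4, len(hi)=3, max(lo)=32)
Step 8: insert 7 -> lo=[2, 7, 16, 16] hi=[32, 40, 41, 42] -> (len(lo)=4, len(hi)=4, max(lo)=16)
Step 9: insert 40 -> lo=[2, 7, 16, 16, 32] hi=[40, 40, 41, 42] -> (len(lo)=5, len(hi)=4, max(lo)=32)
Step 10: insert 36 -> lo=[2, 7, 16, 16, 32] hi=[36, 40, 40, 41, 42] -> (len(lo)=5, len(hi)=5, max(lo)=32)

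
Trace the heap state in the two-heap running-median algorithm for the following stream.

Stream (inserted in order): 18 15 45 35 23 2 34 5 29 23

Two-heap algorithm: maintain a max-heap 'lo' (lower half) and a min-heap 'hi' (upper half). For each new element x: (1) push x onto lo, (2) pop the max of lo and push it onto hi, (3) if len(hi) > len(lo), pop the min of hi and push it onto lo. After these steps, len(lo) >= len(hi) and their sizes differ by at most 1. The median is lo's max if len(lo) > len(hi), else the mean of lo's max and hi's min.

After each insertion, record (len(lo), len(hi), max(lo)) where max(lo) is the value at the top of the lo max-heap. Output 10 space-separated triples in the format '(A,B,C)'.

Step 1: insert 18 -> lo=[18] hi=[] -> (len(lo)=1, len(hi)=0, max(lo)=18)
Step 2: insert 15 -> lo=[15] hi=[18] -> (len(lo)=1, len(hi)=1, max(lo)=15)
Step 3: insert 45 -> lo=[15, 18] hi=[45] -> (len(lo)=2, len(hi)=1, max(lo)=18)
Step 4: insert 35 -> lo=[15, 18] hi=[35, 45] -> (len(lo)=2, len(hi)=2, max(lo)=18)
Step 5: insert 23 -> lo=[15, 18, 23] hi=[35, 45] -> (len(lo)=3, len(hi)=2, max(lo)=23)
Step 6: insert 2 -> lo=[2, 15, 18] hi=[23, 35, 45] -> (len(lo)=3, len(hi)=3, max(lo)=18)
Step 7: insert 34 -> lo=[2, 15, 18, 23] hi=[34, 35, 45] -> (len(lo)=4, len(hi)=3, max(lo)=23)
Step 8: insert 5 -> lo=[2, 5, 15, 18] hi=[23, 34, 35, 45] -> (len(lo)=4, len(hi)=4, max(lo)=18)
Step 9: insert 29 -> lo=[2, 5, 15, 18, 23] hi=[29, 34, 35, 45] -> (len(lo)=5, len(hi)=4, max(lo)=23)
Step 10: insert 23 -> lo=[2, 5, 15, 18, 23] hi=[23, 29, 34, 35, 45] -> (len(lo)=5, len(hi)=5, max(lo)=23)

Answer: (1,0,18) (1,1,15) (2,1,18) (2,2,18) (3,2,23) (3,3,18) (4,3,23) (4,4,18) (5,4,23) (5,5,23)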